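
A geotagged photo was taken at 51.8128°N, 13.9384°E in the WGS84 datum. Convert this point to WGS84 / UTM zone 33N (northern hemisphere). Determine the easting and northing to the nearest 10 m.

Zone 33 central meridian λ₀ = 6×33 − 183 = 15°; Δλ = -1.0616°.
Transverse Mercator on WGS84 with k₀ = 0.9996 gives E = 426817.960 m, N = 5740750.540 m.

E 426820 m, N 5740750 m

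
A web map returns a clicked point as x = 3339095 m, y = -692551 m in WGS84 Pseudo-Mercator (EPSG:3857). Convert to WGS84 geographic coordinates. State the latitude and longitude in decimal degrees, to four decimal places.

lat -6.2091°, lon 29.9956°

R = 6378137 m. λ = x/R = 29.99560074°.
φ = 2·arctan(exp(y/R)) − 90° = 2·arctan(0.89711) − 90° = -6.20910250°.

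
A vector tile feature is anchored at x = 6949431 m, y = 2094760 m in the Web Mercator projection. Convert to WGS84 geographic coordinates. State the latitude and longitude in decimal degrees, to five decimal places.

R = 6378137 m. λ = x/R = 62.42780083°.
φ = 2·arctan(exp(y/R)) − 90° = 2·arctan(1.38878) − 90° = 18.48810256°.

lat 18.48810°, lon 62.42780°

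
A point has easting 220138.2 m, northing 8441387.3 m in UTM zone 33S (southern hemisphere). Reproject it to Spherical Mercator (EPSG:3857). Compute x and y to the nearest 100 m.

x 1381300 m, y -1583900 m

Unproject from UTM 33S (λ₀ = 15°) → φ = -14.08449990°, λ = 12.40830040°.
Web Mercator (R = 6378137 m): x = 1381285.682 m, y = -1583912.787 m.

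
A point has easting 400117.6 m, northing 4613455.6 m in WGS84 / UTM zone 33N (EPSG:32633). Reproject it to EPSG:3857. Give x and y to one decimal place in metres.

Unproject from UTM 33N (λ₀ = 15°) → φ = 41.66660023°, λ = 13.80020035°.
Web Mercator (R = 6378137 m): x = 1536231.276 m, y = 5111167.872 m.

x 1536231.3 m, y 5111167.9 m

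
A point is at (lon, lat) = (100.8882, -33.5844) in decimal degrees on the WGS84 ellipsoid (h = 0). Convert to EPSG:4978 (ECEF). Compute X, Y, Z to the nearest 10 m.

X -1004700 m, Y 5223140 m, Z -3508140 m

WGS84: a = 6378137 m, e² = 0.006694380; N(φ) = a/√(1−e²sin²φ) = 6384679.610 m.
X = (N+h)·cosφ·cosλ = -1004703.517 m; Y = (N+h)·cosφ·sinλ = 5223144.340 m; Z = (N(1−e²)+h)·sinφ = -3508136.613 m.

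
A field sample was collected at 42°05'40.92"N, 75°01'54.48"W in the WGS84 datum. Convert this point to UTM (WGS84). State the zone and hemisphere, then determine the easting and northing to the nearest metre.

Zone 18N: E 497370 m, N 4660291 m

Longitude -75.0318° lies in the 6° band [-78°, -72°), giving zone 18; latitude is north of the equator, so 18N.
Zone 18 central meridian λ₀ = 6×18 − 183 = -75°; Δλ = -0.0318°.
Transverse Mercator on WGS84 with k₀ = 0.9996 gives E = 497370.308 m, N = 4660291.234 m.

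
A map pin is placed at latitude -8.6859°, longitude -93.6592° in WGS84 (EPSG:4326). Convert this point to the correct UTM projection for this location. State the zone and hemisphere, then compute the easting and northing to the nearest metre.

Zone 15S: E 427482 m, N 9039811 m

Longitude -93.6592° lies in the 6° band [-96°, -90°), giving zone 15; latitude is south of the equator, so 15S.
Zone 15 central meridian λ₀ = 6×15 − 183 = -93°; Δλ = -0.6592°.
Transverse Mercator on WGS84 with k₀ = 0.9996 gives E = 427481.745 m, N = 9039810.549 m.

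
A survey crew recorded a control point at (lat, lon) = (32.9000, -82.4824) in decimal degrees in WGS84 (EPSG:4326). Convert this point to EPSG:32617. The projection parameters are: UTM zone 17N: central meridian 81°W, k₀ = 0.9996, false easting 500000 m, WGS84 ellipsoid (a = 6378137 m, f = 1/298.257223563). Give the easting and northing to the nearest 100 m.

Zone 17 central meridian λ₀ = 6×17 − 183 = -81°; Δλ = -1.4824°.
Transverse Mercator on WGS84 with k₀ = 0.9996 gives E = 361357.972 m, N = 3641175.353 m.

E 361400 m, N 3641200 m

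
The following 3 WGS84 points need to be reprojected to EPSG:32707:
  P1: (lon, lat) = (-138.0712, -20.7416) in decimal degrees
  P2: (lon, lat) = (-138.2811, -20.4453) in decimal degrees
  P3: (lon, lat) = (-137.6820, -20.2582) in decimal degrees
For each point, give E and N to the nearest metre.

P1: E 805008 m, N 7703687 m; P2: E 783684 m, N 7736888 m; P3: E 846659 m, N 7756468 m

UTM zone 7S: λ₀ = -141°, k₀ = 0.9996.
P1 (-20.7416°, -138.0712°) → (805007.691, 7703687.258) m.
P2 (-20.4453°, -138.2811°) → (783683.871, 7736888.112) m.
P3 (-20.2582°, -137.6820°) → (846659.030, 7756467.639) m.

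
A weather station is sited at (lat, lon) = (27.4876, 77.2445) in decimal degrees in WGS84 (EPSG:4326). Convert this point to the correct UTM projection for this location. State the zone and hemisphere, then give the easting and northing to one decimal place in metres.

Longitude 77.2445° lies in the 6° band [72°, 78°), giving zone 43; latitude is north of the equator, so 43N.
Zone 43 central meridian λ₀ = 6×43 − 183 = 75°; Δλ = +2.2445°.
Transverse Mercator on WGS84 with k₀ = 0.9996 gives E = 721752.753 m, N = 3042448.726 m.

Zone 43N: E 721752.8 m, N 3042448.7 m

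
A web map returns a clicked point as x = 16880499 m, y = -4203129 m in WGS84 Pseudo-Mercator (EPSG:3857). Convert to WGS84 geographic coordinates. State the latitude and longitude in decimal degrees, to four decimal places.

R = 6378137 m. λ = x/R = 151.64010255°.
φ = 2·arctan(exp(y/R)) − 90° = 2·arctan(0.51737) − 90° = -35.28829772°.

lat -35.2883°, lon 151.6401°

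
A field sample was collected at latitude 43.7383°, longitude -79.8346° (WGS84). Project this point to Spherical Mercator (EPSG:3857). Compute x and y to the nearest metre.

Web Mercator is spherical with R = a = 6378137 m.
x = R·λ = 6378137 × -1.393376627 = -8887147.020 m.
y = R·ln tan(π/4 + φ/2) = 6378137 × 0.850566932 = 5425032.420 m.

x -8887147 m, y 5425032 m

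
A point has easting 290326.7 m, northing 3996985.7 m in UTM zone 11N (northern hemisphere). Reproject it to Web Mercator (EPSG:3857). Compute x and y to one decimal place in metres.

x -13283643.6 m, y 4313687.4 m

Unproject from UTM 11N (λ₀ = -117°) → φ = 36.09490020°, λ = -119.32900033°.
Web Mercator (R = 6378137 m): x = -13283643.554 m, y = 4313687.362 m.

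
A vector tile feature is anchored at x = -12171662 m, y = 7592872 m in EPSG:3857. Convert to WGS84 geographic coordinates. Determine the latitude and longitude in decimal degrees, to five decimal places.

R = 6378137 m. λ = x/R = -109.33990008°.
φ = 2·arctan(exp(y/R)) − 90° = 2·arctan(3.28857) − 90° = 56.17269780°.

lat 56.17270°, lon -109.33990°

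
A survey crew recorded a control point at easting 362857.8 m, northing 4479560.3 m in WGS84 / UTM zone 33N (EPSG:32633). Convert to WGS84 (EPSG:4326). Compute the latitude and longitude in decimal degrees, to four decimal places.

Zone 33N: λ₀ = 15°, k₀ = 0.9996, false easting 500000 m.
Meridian distance M = (N − FN)/k₀ = 4481352.8 m.
Inverse transverse Mercator on WGS84 gives φ = 40.45539978°, λ = 13.38259971°.

lat 40.4554°, lon 13.3826°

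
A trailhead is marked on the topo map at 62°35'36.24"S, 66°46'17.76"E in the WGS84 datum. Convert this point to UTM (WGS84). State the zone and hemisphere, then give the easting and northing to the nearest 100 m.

Zone 42S: E 385600 m, N 3057700 m

Longitude 66.7716° lies in the 6° band [66°, 72°), giving zone 42; latitude is south of the equator, so 42S.
Zone 42 central meridian λ₀ = 6×42 − 183 = 69°; Δλ = -2.2284°.
Transverse Mercator on WGS84 with k₀ = 0.9996 gives E = 385575.471 m, N = 3057735.889 m.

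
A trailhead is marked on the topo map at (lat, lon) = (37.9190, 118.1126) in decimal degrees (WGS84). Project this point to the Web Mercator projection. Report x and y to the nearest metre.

x 13148234 m, y 4567990 m

Web Mercator is spherical with R = a = 6378137 m.
x = R·λ = 6378137 × 2.061453758 = 13148234.488 m.
y = R·ln tan(π/4 + φ/2) = 6378137 × 0.716194955 = 4567989.540 m.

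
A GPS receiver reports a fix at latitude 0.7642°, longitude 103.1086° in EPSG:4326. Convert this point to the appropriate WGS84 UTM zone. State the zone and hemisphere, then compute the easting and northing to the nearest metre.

Longitude 103.1086° lies in the 6° band [102°, 108°), giving zone 48; latitude is north of the equator, so 48N.
Zone 48 central meridian λ₀ = 6×48 − 183 = 105°; Δλ = -1.8914°.
Transverse Mercator on WGS84 with k₀ = 0.9996 gives E = 289514.654 m, N = 84513.461 m.

Zone 48N: E 289515 m, N 84513 m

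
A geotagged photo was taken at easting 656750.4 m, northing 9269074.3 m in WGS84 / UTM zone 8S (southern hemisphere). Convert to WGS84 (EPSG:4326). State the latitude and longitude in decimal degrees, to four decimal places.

lat -6.6106°, lon -133.5821°

Zone 8S: λ₀ = -135°, k₀ = 0.9996, false easting 500000 m, false northing 10000000 m.
Meridian distance M = (N − FN)/k₀ = -731218.2 m.
Inverse transverse Mercator on WGS84 gives φ = -6.61059989°, λ = -133.58210021°.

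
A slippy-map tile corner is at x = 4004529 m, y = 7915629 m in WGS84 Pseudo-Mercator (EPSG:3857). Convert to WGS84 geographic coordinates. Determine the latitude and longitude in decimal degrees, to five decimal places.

R = 6378137 m. λ = x/R = 35.97329606°.
φ = 2·arctan(exp(y/R)) − 90° = 2·arctan(3.45927) − 90° = 57.75309801°.

lat 57.75310°, lon 35.97330°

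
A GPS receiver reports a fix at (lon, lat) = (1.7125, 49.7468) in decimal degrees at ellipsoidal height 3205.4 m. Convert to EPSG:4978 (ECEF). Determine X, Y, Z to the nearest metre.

WGS84: a = 6378137 m, e² = 0.006694380; N(φ) = a/√(1−e²sin²φ) = 6390608.514 m.
X = (N+h)·cosφ·cosλ = 4129623.771 m; Y = (N+h)·cosφ·sinλ = 123466.116 m; Z = (N(1−e²)+h)·sinφ = 4847085.220 m.

X 4129624 m, Y 123466 m, Z 4847085 m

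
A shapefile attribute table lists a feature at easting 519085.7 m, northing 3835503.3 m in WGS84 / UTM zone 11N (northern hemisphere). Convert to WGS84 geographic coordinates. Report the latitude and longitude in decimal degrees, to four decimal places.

lat 34.6613°, lon -116.7917°

Zone 11N: λ₀ = -117°, k₀ = 0.9996, false easting 500000 m.
Meridian distance M = (N − FN)/k₀ = 3837038.1 m.
Inverse transverse Mercator on WGS84 gives φ = 34.66129999°, λ = -116.79170027°.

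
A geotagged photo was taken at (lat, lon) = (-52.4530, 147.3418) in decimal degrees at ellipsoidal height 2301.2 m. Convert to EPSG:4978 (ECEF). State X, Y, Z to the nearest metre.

X -3280499 m, Y 2102665 m, Z -5035504 m

WGS84: a = 6378137 m, e² = 0.006694380; N(φ) = a/√(1−e²sin²φ) = 6391599.747 m.
X = (N+h)·cosφ·cosλ = -3280498.512 m; Y = (N+h)·cosφ·sinλ = 2102664.528 m; Z = (N(1−e²)+h)·sinφ = -5035503.582 m.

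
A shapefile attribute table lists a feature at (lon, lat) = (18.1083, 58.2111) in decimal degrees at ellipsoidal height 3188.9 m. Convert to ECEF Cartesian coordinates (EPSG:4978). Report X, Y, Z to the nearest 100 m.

X 3202900 m, Y 1047400 m, Z 5400900 m

WGS84: a = 6378137 m, e² = 0.006694380; N(φ) = a/√(1−e²sin²φ) = 6393617.522 m.
X = (N+h)·cosφ·cosλ = 3202878.078 m; Y = (N+h)·cosφ·sinλ = 1047375.490 m; Z = (N(1−e²)+h)·sinφ = 5400871.086 m.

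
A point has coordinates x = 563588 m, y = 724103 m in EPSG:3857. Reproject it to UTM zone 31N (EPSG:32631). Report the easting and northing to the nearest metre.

E 728124 m, N 717924 m

Web Mercator inverse (R = 6378137 m) → φ = 6.49079974°, λ = 5.06279714°.
UTM 31N forward: E = 728124.451 m, N = 717923.505 m.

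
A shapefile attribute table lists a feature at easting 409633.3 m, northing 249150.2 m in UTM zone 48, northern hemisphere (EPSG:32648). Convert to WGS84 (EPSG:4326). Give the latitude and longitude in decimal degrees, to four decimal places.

Zone 48N: λ₀ = 105°, k₀ = 0.9996, false easting 500000 m.
Meridian distance M = (N − FN)/k₀ = 249249.9 m.
Inverse transverse Mercator on WGS84 gives φ = 2.25390030°, λ = 104.18730008°.

lat 2.2539°, lon 104.1873°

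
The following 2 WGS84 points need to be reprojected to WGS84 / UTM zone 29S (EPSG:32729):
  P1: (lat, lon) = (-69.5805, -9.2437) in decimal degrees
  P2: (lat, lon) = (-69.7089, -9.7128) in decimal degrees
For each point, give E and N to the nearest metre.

UTM zone 29S: λ₀ = -9°, k₀ = 0.9996.
P1 (-69.5805°, -9.2437°) → (490510.960, 2280888.383) m.
P2 (-69.7089°, -9.7128°) → (472412.917, 2266428.087) m.

P1: E 490511 m, N 2280888 m; P2: E 472413 m, N 2266428 m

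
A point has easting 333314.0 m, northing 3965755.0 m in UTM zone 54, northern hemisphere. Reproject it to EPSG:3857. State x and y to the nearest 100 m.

Unproject from UTM 54N (λ₀ = 141°) → φ = 35.82180035°, λ = 139.15479975°.
Web Mercator (R = 6378137 m): x = 15490641.450 m, y = 4276128.997 m.

x 15490600 m, y 4276100 m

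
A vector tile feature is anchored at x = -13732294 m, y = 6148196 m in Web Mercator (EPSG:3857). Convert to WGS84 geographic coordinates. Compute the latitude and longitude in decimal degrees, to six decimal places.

R = 6378137 m. λ = x/R = -123.35929586°.
φ = 2·arctan(exp(y/R)) − 90° = 2·arctan(2.62203) − 90° = 48.24789941°.

lat 48.247899°, lon -123.359296°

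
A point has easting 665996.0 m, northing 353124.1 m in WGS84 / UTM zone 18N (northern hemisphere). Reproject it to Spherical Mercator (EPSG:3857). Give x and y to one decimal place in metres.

Unproject from UTM 18N (λ₀ = -75°) → φ = 3.19370036°, λ = -73.50610029°.
Web Mercator (R = 6378137 m): x = -8182661.654 m, y = 355705.342 m.

x -8182661.7 m, y 355705.3 m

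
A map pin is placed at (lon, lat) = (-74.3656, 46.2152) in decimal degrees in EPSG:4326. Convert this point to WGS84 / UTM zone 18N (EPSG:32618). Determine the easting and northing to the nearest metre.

E 548932 m, N 5118154 m

Zone 18 central meridian λ₀ = 6×18 − 183 = -75°; Δλ = +0.6344°.
Transverse Mercator on WGS84 with k₀ = 0.9996 gives E = 548932.231 m, N = 5118153.717 m.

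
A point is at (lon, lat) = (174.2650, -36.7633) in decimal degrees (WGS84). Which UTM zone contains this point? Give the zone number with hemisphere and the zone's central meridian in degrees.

UTM zone = ⌊(λ + 180)/6⌋ + 1; 174.2650° ∈ [174°, 180°) → zone 60.
Hemisphere: S (φ < 0).
Central meridian λ₀ = 6×60 − 183 = 177°.

Zone 60S, central meridian 177°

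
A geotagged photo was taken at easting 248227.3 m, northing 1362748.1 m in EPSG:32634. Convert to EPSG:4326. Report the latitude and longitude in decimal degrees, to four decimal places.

Zone 34N: λ₀ = 21°, k₀ = 0.9996, false easting 500000 m.
Meridian distance M = (N − FN)/k₀ = 1363293.4 m.
Inverse transverse Mercator on WGS84 gives φ = 12.31750029°, λ = 18.68500010°.

lat 12.3175°, lon 18.6850°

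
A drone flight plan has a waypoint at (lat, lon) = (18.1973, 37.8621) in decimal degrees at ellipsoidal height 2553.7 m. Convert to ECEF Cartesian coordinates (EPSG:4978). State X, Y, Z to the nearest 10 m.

X 4787110 m, Y 3721580 m, Z 1979940 m

WGS84: a = 6378137 m, e² = 0.006694380; N(φ) = a/√(1−e²sin²φ) = 6380220.068 m.
X = (N+h)·cosφ·cosλ = 4787114.098 m; Y = (N+h)·cosφ·sinλ = 3721583.647 m; Z = (N(1−e²)+h)·sinφ = 1979938.971 m.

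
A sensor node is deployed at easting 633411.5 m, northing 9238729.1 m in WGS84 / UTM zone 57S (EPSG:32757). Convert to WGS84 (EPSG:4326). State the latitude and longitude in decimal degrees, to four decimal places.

Zone 57S: λ₀ = 159°, k₀ = 0.9996, false easting 500000 m, false northing 10000000 m.
Meridian distance M = (N − FN)/k₀ = -761575.5 m.
Inverse transverse Mercator on WGS84 gives φ = -6.88559972°, λ = 160.20750010°.

lat -6.8856°, lon 160.2075°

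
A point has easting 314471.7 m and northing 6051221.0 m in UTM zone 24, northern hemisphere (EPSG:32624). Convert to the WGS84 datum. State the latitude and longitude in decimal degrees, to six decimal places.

Zone 24N: λ₀ = -39°, k₀ = 0.9996, false easting 500000 m.
Meridian distance M = (N − FN)/k₀ = 6053642.5 m.
Inverse transverse Mercator on WGS84 gives φ = 54.57439990°, λ = -41.8704004996°.

lat 54.574400°, lon -41.870400°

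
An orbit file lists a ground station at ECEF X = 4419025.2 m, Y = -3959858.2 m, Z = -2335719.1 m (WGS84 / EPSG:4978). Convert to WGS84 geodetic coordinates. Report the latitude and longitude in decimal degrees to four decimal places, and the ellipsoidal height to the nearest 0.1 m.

λ = atan2(Y, X) = -41.86330006°; p = √(X²+Y²) = 5933654.9 m.
Bowring's method on WGS84 (a = 6378137 m, b = 6356752.314 m) gives φ = -21.61800009°, h = 1565.439 m.

lat -21.6180°, lon -41.8633°, h 1565.4 m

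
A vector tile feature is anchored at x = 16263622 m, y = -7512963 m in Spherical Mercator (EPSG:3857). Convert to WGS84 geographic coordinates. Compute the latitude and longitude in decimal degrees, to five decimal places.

R = 6378137 m. λ = x/R = 146.09860218°.
φ = 2·arctan(exp(y/R)) − 90° = 2·arctan(0.30792) − 90° = -55.77100179°.

lat -55.77100°, lon 146.09860°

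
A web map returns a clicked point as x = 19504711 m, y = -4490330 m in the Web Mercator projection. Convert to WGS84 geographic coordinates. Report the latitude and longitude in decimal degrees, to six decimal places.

R = 6378137 m. λ = x/R = 175.21380004°.
φ = 2·arctan(exp(y/R)) − 90° = 2·arctan(0.49459) − 90° = -37.36659974°.

lat -37.366600°, lon 175.213800°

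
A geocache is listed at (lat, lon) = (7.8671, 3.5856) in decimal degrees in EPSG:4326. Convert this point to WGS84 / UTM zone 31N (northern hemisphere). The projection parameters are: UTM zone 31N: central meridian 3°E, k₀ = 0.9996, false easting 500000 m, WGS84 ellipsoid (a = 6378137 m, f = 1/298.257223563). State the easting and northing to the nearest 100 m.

E 564600 m, N 869700 m

Zone 31 central meridian λ₀ = 6×31 − 183 = 3°; Δλ = +0.5856°.
Transverse Mercator on WGS84 with k₀ = 0.9996 gives E = 564554.460 m, N = 869650.753 m.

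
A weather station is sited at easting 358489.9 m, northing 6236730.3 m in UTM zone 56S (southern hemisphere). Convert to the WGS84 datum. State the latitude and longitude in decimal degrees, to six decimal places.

Zone 56S: λ₀ = 153°, k₀ = 0.9996, false easting 500000 m, false northing 10000000 m.
Meridian distance M = (N − FN)/k₀ = -3764775.6 m.
Inverse transverse Mercator on WGS84 gives φ = -34.00049987°, λ = 151.46770028°.

lat -34.000500°, lon 151.467700°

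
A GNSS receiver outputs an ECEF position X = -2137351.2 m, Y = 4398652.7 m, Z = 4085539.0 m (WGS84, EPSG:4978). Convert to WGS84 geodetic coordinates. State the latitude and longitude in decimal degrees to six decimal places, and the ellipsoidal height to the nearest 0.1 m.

λ = atan2(Y, X) = 115.91560006°; p = √(X²+Y²) = 4890441.3 m.
Bowring's method on WGS84 (a = 6378137 m, b = 6356752.314 m) gives φ = 40.06519986°, h = 3123.254 m.

lat 40.065200°, lon 115.915600°, h 3123.3 m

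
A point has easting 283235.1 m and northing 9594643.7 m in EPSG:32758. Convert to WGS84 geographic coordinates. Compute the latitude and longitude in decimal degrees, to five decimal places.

Zone 58S: λ₀ = 165°, k₀ = 0.9996, false easting 500000 m, false northing 10000000 m.
Meridian distance M = (N − FN)/k₀ = -405518.5 m.
Inverse transverse Mercator on WGS84 gives φ = -3.66519968°, λ = 163.04839962°.

lat -3.66520°, lon 163.04840°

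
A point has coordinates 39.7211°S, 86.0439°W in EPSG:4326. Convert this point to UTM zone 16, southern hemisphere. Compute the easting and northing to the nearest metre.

Zone 16 central meridian λ₀ = 6×16 − 183 = -87°; Δλ = +0.9561°.
Transverse Mercator on WGS84 with k₀ = 0.9996 gives E = 581944.175 m, N = 5602760.262 m.

E 581944 m, N 5602760 m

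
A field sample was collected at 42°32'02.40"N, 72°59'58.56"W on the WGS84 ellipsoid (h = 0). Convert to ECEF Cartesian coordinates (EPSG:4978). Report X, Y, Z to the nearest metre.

X 1376255 m, Y -4501416 m, Z 4289499 m

WGS84: a = 6378137 m, e² = 0.006694380; N(φ) = a/√(1−e²sin²φ) = 6387916.147 m.
X = (N+h)·cosφ·cosλ = 1376255.458 m; Y = (N+h)·cosφ·sinλ = -4501416.371 m; Z = (N(1−e²)+h)·sinφ = 4289498.546 m.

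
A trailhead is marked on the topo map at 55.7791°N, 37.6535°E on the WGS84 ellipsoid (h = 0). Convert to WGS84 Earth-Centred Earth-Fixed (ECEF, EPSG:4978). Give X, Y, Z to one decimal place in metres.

X 2846395.0 m, Y 2196256.4 m, Z 5250649.6 m

WGS84: a = 6378137 m, e² = 0.006694380; N(φ) = a/√(1−e²sin²φ) = 6392783.992 m.
X = (N+h)·cosφ·cosλ = 2846395.017 m; Y = (N+h)·cosφ·sinλ = 2196256.377 m; Z = (N(1−e²)+h)·sinφ = 5250649.634 m.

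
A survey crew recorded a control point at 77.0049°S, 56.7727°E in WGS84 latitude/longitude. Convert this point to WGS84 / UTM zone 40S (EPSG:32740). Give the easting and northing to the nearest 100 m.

Zone 40 central meridian λ₀ = 6×40 − 183 = 57°; Δλ = -0.2273°.
Transverse Mercator on WGS84 with k₀ = 0.9996 gives E = 494294.318 m, N = 1452669.007 m.

E 494300 m, N 1452700 m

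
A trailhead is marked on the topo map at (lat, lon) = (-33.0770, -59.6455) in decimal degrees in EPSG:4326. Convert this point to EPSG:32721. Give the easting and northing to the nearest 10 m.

Zone 21 central meridian λ₀ = 6×21 − 183 = -57°; Δλ = -2.6455°.
Transverse Mercator on WGS84 with k₀ = 0.9996 gives E = 253047.551 m, N = 6337063.899 m.

E 253050 m, N 6337060 m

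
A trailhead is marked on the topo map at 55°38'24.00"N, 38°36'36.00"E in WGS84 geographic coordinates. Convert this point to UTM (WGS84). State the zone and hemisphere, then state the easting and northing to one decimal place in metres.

Longitude 38.6100° lies in the 6° band [36°, 42°), giving zone 37; latitude is north of the equator, so 37N.
Zone 37 central meridian λ₀ = 6×37 − 183 = 39°; Δλ = -0.3900°.
Transverse Mercator on WGS84 with k₀ = 0.9996 gives E = 475451.007 m, N = 6166082.713 m.

Zone 37N: E 475451.0 m, N 6166082.7 m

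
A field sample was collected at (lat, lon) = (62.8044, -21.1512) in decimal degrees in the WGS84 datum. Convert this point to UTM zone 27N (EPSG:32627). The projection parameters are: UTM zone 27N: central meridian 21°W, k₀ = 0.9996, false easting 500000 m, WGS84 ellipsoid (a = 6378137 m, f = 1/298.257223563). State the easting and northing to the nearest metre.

Zone 27 central meridian λ₀ = 6×27 − 183 = -21°; Δλ = -0.1512°.
Transverse Mercator on WGS84 with k₀ = 0.9996 gives E = 492290.142 m, N = 6963805.388 m.

E 492290 m, N 6963805 m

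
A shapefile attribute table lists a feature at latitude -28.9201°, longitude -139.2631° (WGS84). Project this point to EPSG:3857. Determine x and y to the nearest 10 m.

x -15502700 m, y -3365480 m

Web Mercator is spherical with R = a = 6378137 m.
x = R·λ = 6378137 × -2.430599622 = -15502697.378 m.
y = R·ln tan(π/4 + φ/2) = 6378137 × -0.527658857 = -3365480.480 m.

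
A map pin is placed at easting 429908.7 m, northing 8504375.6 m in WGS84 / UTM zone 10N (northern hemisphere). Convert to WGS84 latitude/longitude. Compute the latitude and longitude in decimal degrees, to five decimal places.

Zone 10N: λ₀ = -123°, k₀ = 0.9996, false easting 500000 m.
Meridian distance M = (N − FN)/k₀ = 8507778.7 m.
Inverse transverse Mercator on WGS84 gives φ = 76.60560041°, λ = -125.71140103°.

lat 76.60560°, lon -125.71140°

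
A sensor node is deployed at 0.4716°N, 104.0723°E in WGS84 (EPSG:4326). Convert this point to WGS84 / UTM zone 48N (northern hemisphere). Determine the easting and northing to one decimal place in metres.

Zone 48 central meridian λ₀ = 6×48 − 183 = 105°; Δλ = -0.9277°.
Transverse Mercator on WGS84 with k₀ = 0.9996 gives E = 396769.1498 m, N = 52132.861 m.

E 396769.1 m, N 52132.9 m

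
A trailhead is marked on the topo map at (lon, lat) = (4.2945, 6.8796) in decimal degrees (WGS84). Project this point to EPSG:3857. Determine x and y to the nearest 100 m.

x 478100 m, y 767700 m

Web Mercator is spherical with R = a = 6378137 m.
x = R·λ = 6378137 × 0.074953165 = 478061.553 m.
y = R·ln tan(π/4 + φ/2) = 6378137 × 0.120361232 = 767680.426 m.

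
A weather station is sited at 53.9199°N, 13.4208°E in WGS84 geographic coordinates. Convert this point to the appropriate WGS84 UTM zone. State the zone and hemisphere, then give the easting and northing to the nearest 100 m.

Longitude 13.4208° lies in the 6° band [12°, 18°), giving zone 33; latitude is north of the equator, so 33N.
Zone 33 central meridian λ₀ = 6×33 − 183 = 15°; Δλ = -1.5792°.
Transverse Mercator on WGS84 with k₀ = 0.9996 gives E = 396289.555 m, N = 5975764.990 m.

Zone 33N: E 396300 m, N 5975800 m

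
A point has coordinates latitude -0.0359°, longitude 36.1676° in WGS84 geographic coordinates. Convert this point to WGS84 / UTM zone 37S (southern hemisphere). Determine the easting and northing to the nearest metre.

E 184696 m, N 9996027 m

Zone 37 central meridian λ₀ = 6×37 − 183 = 39°; Δλ = -2.8324°.
Transverse Mercator on WGS84 with k₀ = 0.9996 gives E = 184695.541 m, N = 9996027.085 m.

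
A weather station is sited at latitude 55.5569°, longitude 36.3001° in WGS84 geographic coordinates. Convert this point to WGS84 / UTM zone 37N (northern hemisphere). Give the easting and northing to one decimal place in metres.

E 329714.4 m, N 6160075.3 m

Zone 37 central meridian λ₀ = 6×37 − 183 = 39°; Δλ = -2.6999°.
Transverse Mercator on WGS84 with k₀ = 0.9996 gives E = 329714.359 m, N = 6160075.294 m.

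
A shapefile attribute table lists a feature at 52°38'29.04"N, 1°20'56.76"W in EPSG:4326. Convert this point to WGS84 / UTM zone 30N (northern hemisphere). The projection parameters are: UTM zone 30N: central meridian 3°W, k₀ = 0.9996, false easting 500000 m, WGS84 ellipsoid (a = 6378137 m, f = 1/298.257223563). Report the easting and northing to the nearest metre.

Zone 30 central meridian λ₀ = 6×30 − 183 = -3°; Δλ = +1.6509°.
Transverse Mercator on WGS84 with k₀ = 0.9996 gives E = 611704.214 m, N = 5833659.759 m.

E 611704 m, N 5833660 m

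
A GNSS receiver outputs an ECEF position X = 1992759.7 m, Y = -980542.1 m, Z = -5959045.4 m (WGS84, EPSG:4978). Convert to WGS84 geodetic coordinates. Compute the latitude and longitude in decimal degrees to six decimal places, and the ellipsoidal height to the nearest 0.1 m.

lat -69.685200°, lon -26.199601°, h 114.5 m

λ = atan2(Y, X) = -26.19960104°; p = √(X²+Y²) = 2220935.4 m.
Bowring's method on WGS84 (a = 6378137 m, b = 6356752.314 m) gives φ = -69.68520014°, h = 114.549 m.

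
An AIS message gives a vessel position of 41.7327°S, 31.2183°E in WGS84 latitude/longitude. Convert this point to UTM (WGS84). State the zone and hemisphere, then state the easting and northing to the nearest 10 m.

Longitude 31.2183° lies in the 6° band [30°, 36°), giving zone 36; latitude is south of the equator, so 36S.
Zone 36 central meridian λ₀ = 6×36 − 183 = 33°; Δλ = -1.7817°.
Transverse Mercator on WGS84 with k₀ = 0.9996 gives E = 351825.167 m, N = 5378367.251 m.

Zone 36S: E 351830 m, N 5378370 m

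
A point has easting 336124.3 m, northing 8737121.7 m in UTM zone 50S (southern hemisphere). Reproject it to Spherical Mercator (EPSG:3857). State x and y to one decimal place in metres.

x 12857167.4 m, y -1279804.6 m

Unproject from UTM 50S (λ₀ = 117°) → φ = -11.42030034°, λ = 115.49790029°.
Web Mercator (R = 6378137 m): x = 12857167.448 m, y = -1279804.574 m.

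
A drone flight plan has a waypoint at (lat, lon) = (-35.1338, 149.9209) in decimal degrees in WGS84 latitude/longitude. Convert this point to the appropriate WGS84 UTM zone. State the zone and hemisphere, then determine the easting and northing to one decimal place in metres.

Zone 55S: E 766141.6 m, N 6108212.8 m

Longitude 149.9209° lies in the 6° band [144°, 150°), giving zone 55; latitude is south of the equator, so 55S.
Zone 55 central meridian λ₀ = 6×55 − 183 = 147°; Δλ = +2.9209°.
Transverse Mercator on WGS84 with k₀ = 0.9996 gives E = 766141.599 m, N = 6108212.837 m.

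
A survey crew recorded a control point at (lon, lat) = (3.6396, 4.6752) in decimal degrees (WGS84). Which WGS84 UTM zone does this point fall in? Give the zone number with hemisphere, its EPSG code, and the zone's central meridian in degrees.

Zone 31N (EPSG:32631), central meridian 3°

UTM zone = ⌊(λ + 180)/6⌋ + 1; 3.6396° ∈ [0°, 6°) → zone 31.
Hemisphere: N (φ ≥ 0).
Central meridian λ₀ = 6×31 − 183 = 3°.
EPSG code: 32631.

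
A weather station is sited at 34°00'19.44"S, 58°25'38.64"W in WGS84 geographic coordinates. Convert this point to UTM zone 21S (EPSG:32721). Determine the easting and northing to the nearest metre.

E 368186 m, N 6236327 m

Zone 21 central meridian λ₀ = 6×21 − 183 = -57°; Δλ = -1.4274°.
Transverse Mercator on WGS84 with k₀ = 0.9996 gives E = 368185.898 m, N = 6236326.882 m.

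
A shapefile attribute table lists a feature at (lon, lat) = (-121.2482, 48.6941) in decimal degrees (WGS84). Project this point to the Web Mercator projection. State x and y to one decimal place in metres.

x -13497287.9 m, y 6223115.1 m

Web Mercator is spherical with R = a = 6378137 m.
x = R·λ = 6378137 × -2.116180302 = -13497287.884 m.
y = R·ln tan(π/4 + φ/2) = 6378137 × 0.975694794 = 6223115.064 m.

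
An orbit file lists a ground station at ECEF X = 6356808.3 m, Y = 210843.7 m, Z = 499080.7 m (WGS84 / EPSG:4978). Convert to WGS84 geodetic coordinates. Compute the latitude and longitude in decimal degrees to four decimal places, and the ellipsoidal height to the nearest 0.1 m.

lat 4.5168°, lon 1.8997°, h 1849.4 m

λ = atan2(Y, X) = 1.89969974°; p = √(X²+Y²) = 6360304.0 m.
Bowring's method on WGS84 (a = 6378137 m, b = 6356752.314 m) gives φ = 4.51679962°, h = 1849.408 m.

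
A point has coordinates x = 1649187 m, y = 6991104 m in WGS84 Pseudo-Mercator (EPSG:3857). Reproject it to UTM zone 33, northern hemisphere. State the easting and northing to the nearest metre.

Web Mercator inverse (R = 6378137 m) → φ = 53.04380082°, λ = 14.81489888°.
UTM 33N forward: E = 487590.376 m, N = 5877159.044 m.

E 487590 m, N 5877159 m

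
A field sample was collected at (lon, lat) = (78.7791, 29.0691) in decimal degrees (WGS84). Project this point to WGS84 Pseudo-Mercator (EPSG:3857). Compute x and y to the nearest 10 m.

x 8769650 m, y 3384440 m

Web Mercator is spherical with R = a = 6378137 m.
x = R·λ = 6378137 × 1.374954677 = 8769649.297 m.
y = R·ln tan(π/4 + φ/2) = 6378137 × 0.530632042 = 3384443.860 m.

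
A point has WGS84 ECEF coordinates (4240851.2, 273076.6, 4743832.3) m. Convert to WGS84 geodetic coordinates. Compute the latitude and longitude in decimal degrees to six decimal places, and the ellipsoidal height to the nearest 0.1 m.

lat 48.336400°, lon 3.684299°, h 2688.6 m

λ = atan2(Y, X) = 3.68429943°; p = √(X²+Y²) = 4249634.1 m.
Bowring's method on WGS84 (a = 6378137 m, b = 6356752.314 m) gives φ = 48.33639965°, h = 2688.621 m.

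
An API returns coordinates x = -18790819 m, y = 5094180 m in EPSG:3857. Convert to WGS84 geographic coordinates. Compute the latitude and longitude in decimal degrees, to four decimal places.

R = 6378137 m. λ = x/R = -168.80079909°.
φ = 2·arctan(exp(y/R)) − 90° = 2·arctan(2.22264) − 90° = 41.55249970°.

lat 41.5525°, lon -168.8008°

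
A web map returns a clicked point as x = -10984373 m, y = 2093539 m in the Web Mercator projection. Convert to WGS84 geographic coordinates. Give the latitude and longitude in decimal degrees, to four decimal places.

R = 6378137 m. λ = x/R = -98.67430152°.
φ = 2·arctan(exp(y/R)) − 90° = 2·arctan(1.38852) − 90° = 18.47769991°.

lat 18.4777°, lon -98.6743°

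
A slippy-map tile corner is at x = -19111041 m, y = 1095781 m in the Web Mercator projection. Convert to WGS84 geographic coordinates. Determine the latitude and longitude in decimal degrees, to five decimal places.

R = 6378137 m. λ = x/R = -171.67740226°.
φ = 2·arctan(exp(y/R)) − 90° = 2·arctan(1.18744) − 90° = 9.79549844°.

lat 9.79550°, lon -171.67740°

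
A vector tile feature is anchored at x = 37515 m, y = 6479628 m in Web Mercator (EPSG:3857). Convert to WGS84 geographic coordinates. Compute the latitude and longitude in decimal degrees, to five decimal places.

R = 6378137 m. λ = x/R = 0.33700298°.
φ = 2·arctan(exp(y/R)) − 90° = 2·arctan(2.76188) − 90° = 50.19219845°.

lat 50.19220°, lon 0.33700°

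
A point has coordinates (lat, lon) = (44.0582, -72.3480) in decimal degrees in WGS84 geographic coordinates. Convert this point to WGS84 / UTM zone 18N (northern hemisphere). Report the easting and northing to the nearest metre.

E 712416 m, N 4881757 m

Zone 18 central meridian λ₀ = 6×18 − 183 = -75°; Δλ = +2.6520°.
Transverse Mercator on WGS84 with k₀ = 0.9996 gives E = 712416.394 m, N = 4881756.776 m.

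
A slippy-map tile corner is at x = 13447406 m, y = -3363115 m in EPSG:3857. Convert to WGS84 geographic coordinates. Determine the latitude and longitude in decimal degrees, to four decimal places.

R = 6378137 m. λ = x/R = 120.80010342°.
φ = 2·arctan(exp(y/R)) − 90° = 2·arctan(0.59020) − 90° = -28.90149878°.

lat -28.9015°, lon 120.8001°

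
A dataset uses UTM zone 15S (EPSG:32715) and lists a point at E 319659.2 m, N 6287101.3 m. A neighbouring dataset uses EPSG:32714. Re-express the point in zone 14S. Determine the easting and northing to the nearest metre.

UTM 15S → geographic: φ = -33.54049957°, λ = -94.94230037°.
UTM 14S (λ₀ = -99°) forward: E = 876848.898 m, N = 6281410.119 m.

E 876849 m, N 6281410 m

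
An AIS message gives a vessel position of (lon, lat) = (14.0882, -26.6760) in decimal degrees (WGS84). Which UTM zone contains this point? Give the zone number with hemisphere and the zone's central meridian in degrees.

UTM zone = ⌊(λ + 180)/6⌋ + 1; 14.0882° ∈ [12°, 18°) → zone 33.
Hemisphere: S (φ < 0).
Central meridian λ₀ = 6×33 − 183 = 15°.

Zone 33S, central meridian 15°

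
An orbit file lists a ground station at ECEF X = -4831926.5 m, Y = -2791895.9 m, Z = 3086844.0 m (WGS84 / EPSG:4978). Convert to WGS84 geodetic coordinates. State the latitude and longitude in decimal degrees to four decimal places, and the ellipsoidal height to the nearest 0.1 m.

lat 29.1122°, lon -149.9806°, h 4258.9 m

λ = atan2(Y, X) = -149.98060006°; p = √(X²+Y²) = 5580519.4 m.
Bowring's method on WGS84 (a = 6378137 m, b = 6356752.314 m) gives φ = 29.11220010°, h = 4258.881 m.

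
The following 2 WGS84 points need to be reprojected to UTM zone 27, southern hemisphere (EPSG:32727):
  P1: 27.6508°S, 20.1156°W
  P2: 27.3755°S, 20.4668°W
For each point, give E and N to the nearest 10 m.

UTM zone 27S: λ₀ = -21°, k₀ = 0.9996.
P1 (-27.6508°, -20.1156°) → (587237.129, 6941166.848) m.
P2 (-27.3755°, -20.4668°) → (552725.134, 6971860.755) m.

P1: E 587240 m, N 6941170 m; P2: E 552730 m, N 6971860 m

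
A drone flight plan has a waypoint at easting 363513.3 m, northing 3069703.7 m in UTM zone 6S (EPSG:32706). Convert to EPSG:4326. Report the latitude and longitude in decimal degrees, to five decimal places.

lat -62.47860°, lon -149.64800°

Zone 6S: λ₀ = -147°, k₀ = 0.9996, false easting 500000 m, false northing 10000000 m.
Meridian distance M = (N − FN)/k₀ = -6933069.5 m.
Inverse transverse Mercator on WGS84 gives φ = -62.47860015°, λ = -149.64800071°.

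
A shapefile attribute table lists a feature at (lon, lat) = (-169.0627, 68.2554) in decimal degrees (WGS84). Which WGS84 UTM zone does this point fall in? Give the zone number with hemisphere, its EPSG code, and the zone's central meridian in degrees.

Zone 2N (EPSG:32602), central meridian -171°

UTM zone = ⌊(λ + 180)/6⌋ + 1; -169.0627° ∈ [-174°, -168°) → zone 2.
Hemisphere: N (φ ≥ 0).
Central meridian λ₀ = 6×2 − 183 = -171°.
EPSG code: 32602.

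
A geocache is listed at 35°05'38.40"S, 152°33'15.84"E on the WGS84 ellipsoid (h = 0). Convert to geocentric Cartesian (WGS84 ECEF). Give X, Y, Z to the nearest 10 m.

WGS84: a = 6378137 m, e² = 0.006694380; N(φ) = a/√(1−e²sin²φ) = 6385205.217 m.
X = (N+h)·cosφ·cosλ = -4636421.731 m; Y = (N+h)·cosφ·sinλ = 2407976.131 m; Z = (N(1−e²)+h)·sinφ = -3646404.522 m.

X -4636420 m, Y 2407980 m, Z -3646400 m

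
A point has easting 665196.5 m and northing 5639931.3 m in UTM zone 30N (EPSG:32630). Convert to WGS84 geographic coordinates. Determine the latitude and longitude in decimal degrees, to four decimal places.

Zone 30N: λ₀ = -3°, k₀ = 0.9996, false easting 500000 m.
Meridian distance M = (N − FN)/k₀ = 5642188.2 m.
Inverse transverse Mercator on WGS84 gives φ = 50.88740015°, λ = -0.65130015°.

lat 50.8874°, lon -0.6513°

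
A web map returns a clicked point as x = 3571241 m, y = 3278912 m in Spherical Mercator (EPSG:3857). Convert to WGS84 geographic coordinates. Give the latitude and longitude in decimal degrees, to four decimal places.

R = 6378137 m. λ = x/R = 32.08100374°.
φ = 2·arctan(exp(y/R)) − 90° = 2·arctan(1.67211) − 90° = 28.23719738°.

lat 28.2372°, lon 32.0810°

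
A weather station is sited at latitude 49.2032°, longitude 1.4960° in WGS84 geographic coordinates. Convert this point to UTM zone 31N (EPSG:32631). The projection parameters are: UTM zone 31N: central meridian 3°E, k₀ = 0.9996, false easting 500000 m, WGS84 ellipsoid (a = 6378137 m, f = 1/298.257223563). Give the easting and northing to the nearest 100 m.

E 390400 m, N 5451100 m

Zone 31 central meridian λ₀ = 6×31 − 183 = 3°; Δλ = -1.5040°.
Transverse Mercator on WGS84 with k₀ = 0.9996 gives E = 390443.670 m, N = 5451133.623 m.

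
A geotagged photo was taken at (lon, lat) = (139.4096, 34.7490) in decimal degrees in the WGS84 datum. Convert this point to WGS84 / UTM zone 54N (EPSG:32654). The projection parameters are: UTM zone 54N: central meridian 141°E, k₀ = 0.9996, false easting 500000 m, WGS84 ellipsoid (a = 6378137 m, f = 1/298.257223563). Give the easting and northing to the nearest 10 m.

Zone 54 central meridian λ₀ = 6×54 − 183 = 141°; Δλ = -1.5904°.
Transverse Mercator on WGS84 with k₀ = 0.9996 gives E = 354424.997 m, N = 3846360.471 m.

E 354420 m, N 3846360 m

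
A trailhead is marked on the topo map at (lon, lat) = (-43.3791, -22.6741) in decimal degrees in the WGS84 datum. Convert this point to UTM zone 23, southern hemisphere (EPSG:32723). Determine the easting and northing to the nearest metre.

E 666524 m, N 7491648 m

Zone 23 central meridian λ₀ = 6×23 − 183 = -45°; Δλ = +1.6209°.
Transverse Mercator on WGS84 with k₀ = 0.9996 gives E = 666524.132 m, N = 7491648.353 m.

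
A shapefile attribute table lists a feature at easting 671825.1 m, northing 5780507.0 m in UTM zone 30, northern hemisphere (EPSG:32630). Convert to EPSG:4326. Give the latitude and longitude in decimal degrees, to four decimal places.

Zone 30N: λ₀ = -3°, k₀ = 0.9996, false easting 500000 m.
Meridian distance M = (N − FN)/k₀ = 5782820.1 m.
Inverse transverse Mercator on WGS84 gives φ = 52.14829966°, λ = -0.48860038°.

lat 52.1483°, lon -0.4886°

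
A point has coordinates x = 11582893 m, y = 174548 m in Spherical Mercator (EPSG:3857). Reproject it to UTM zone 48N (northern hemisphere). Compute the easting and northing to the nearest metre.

Web Mercator inverse (R = 6378137 m) → φ = 1.56779568°, λ = 104.05089816°.
UTM 48N forward: E = 394423.145 m, N = 173312.889 m.

E 394423 m, N 173313 m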